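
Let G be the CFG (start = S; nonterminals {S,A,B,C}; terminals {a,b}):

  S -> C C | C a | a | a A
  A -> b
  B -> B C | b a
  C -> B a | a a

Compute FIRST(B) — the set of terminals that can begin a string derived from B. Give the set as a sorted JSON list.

Compute FIRST by fixpoint:
[1]
  A via A→b: +{b}
  B via B→b a: +{b}
  C via C→B a: +{b}
  C via C→a a: +{a}
  S via S→C C: +{a,b}
  FIRST(S)={a,b}  FIRST(A)={b}  FIRST(B)={b}  FIRST(C)={a,b}
[2] (stable)
  FIRST(S)={a,b}  FIRST(A)={b}  FIRST(B)={b}  FIRST(C)={a,b}

FIRST(B) = ["b"]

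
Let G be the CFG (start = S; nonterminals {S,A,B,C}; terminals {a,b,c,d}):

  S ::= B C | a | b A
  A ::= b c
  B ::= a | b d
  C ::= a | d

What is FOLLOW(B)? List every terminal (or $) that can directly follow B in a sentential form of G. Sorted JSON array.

FIRST iteration:
iter 1:
  A via A→b c: +{b}
  B via B→a: +{a}
  B via B→b d: +{b}
  C via C→a: +{a}
  C via C→d: +{d}
  S via S→B C: +{a,b}
  FIRST(S)={a,b}  FIRST(A)={b}  FIRST(B)={a,b}  FIRST(C)={a,d}
iter 2: done
  FIRST(S)={a,b}  FIRST(A)={b}  FIRST(B)={a,b}  FIRST(C)={a,d}

FOLLOW sets:
initialize: $ ∈ FOLLOW(S)
iter 1:
  S→B C: FOLLOW(B) ⊇ FIRST(C) = {a,d}; new: +{a,d}
  S→B C: FOLLOW(C) ⊇ FOLLOW(S) ⊇ {$}; new: +{$}
  S→b A: FOLLOW(A) ⊇ FOLLOW(S) ⊇ {$}; new: +{$}
  FOLLOW[S]={$}  FOLLOW[A]={$}  FOLLOW[B]={a,d}  FOLLOW[C]={$}
iter 2: (no change)
  FOLLOW[S]={$}  FOLLOW[A]={$}  FOLLOW[B]={a,d}  FOLLOW[C]={$}

FOLLOW(B) = ["a", "d"]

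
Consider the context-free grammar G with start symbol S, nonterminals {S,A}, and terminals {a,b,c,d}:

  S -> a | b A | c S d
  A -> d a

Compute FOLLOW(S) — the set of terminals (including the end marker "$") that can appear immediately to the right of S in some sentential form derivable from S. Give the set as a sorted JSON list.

FIRST iteration:
[1]
  A via A→d a: +{d}
  S via S→a: +{a}
  S via S→b A: +{b}
  S via S→c S d: +{c}
  FIRST[S]={a,b,c}  FIRST[A]={d}
[2] done
  FIRST[S]={a,b,c}  FIRST[A]={d}

Compute FOLLOW by fixpoint:
initialize: $ ∈ FOLLOW(S)
[1]
  S→b A: FOLLOW(A) ⊇ FOLLOW(S) ⊇ {$}; new: +{$}
  S→c S d: FOLLOW(S) ⊇ FIRST(d) = {d}; new: +{d}
  FOLLOW[S]={$,d}  FOLLOW[A]={$}
[2]
  S→b A: FOLLOW(A) ⊇ FOLLOW(S) ⊇ {$,d}; new: +{d}
  FOLLOW[S]={$,d}  FOLLOW[A]={$,d}
[3] — fixpoint
  FOLLOW[S]={$,d}  FOLLOW[A]={$,d}

FOLLOW(S) = ["$", "d"]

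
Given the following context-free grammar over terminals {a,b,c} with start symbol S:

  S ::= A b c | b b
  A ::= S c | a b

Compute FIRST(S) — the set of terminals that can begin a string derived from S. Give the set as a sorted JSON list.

FIRST iteration:
iter 1:
  A via A→a b: +{a}
  S via S→A b c: +{a}
  S via S→b b: +{b}
  FIRST(S)={a,b}  FIRST(A)={a}
iter 2:
  A via A→S c: +{b}
  FIRST(S)={a,b}  FIRST(A)={a,b}
iter 3: done
  FIRST(S)={a,b}  FIRST(A)={a,b}

FIRST(S) = ["a", "b"]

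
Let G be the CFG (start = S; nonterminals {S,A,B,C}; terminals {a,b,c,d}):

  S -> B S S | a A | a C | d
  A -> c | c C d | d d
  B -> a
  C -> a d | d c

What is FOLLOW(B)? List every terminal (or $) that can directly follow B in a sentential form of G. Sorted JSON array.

FIRST sets, iterate to fixpoint:
round 1:
  A via A→c: +{c}
  A via A→d d: +{d}
  B via B→a: +{a}
  C via C→a d: +{a}
  C via C→d c: +{d}
  S via S→B S S: +{a}
  S via S→d: +{d}
  S: {a,d}  A: {c,d}  B: {a}  C: {a,d}
round 2: (no change)
  S: {a,d}  A: {c,d}  B: {a}  C: {a,d}

Compute FOLLOW by fixpoint:
seed FOLLOW(S) with $
iter 1:
  A→c C d: FOLLOW(C) ⊇ FIRST(d) = {d}; new: +{d}
  S→B S S: FOLLOW(B) ⊇ FIRST(S) = {a,d}; new: +{a,d}
  S→B S S: FOLLOW(S) ⊇ FIRST(S) = {a,d}; new: +{a,d}
  S→a A: FOLLOW(A) ⊇ FOLLOW(S) ⊇ {$,a,d}; new: +{$,a,d}
  S→a C: FOLLOW(C) ⊇ FOLLOW(S) ⊇ {$,a,d}; new: +{$,a}
  S: {$,a,d}  A: {$,a,d}  B: {a,d}  C: {$,a,d}
iter 2: (stable)
  S: {$,a,d}  A: {$,a,d}  B: {a,d}  C: {$,a,d}

FOLLOW(B) = ["a", "d"]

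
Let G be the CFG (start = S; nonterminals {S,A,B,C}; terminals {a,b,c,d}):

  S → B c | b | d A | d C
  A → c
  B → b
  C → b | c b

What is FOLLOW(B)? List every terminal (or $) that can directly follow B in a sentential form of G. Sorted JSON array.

FIRST iteration:
iter 1:
  A via A→c: +{c}
  B via B→b: +{b}
  C via C→b: +{b}
  C via C→c b: +{c}
  S via S→B c: +{b}
  S via S→d A: +{d}
  FIRST[S]={b,d}  FIRST[A]={c}  FIRST[B]={b}  FIRST[C]={b,c}
iter 2: — fixpoint
  FIRST[S]={b,d}  FIRST[A]={c}  FIRST[B]={b}  FIRST[C]={b,c}

FOLLOW iteration:
FOLLOW(S) := {$}
iter 1:
  S→B c: FOLLOW(B) ⊇ FIRST(c) = {c}; new: +{c}
  S→d A: FOLLOW(A) ⊇ FOLLOW(S) ⊇ {$}; new: +{$}
  S→d C: FOLLOW(C) ⊇ FOLLOW(S) ⊇ {$}; new: +{$}
  FOLLOW(S)={$}  FOLLOW(A)={$}  FOLLOW(B)={c}  FOLLOW(C)={$}
iter 2: (no change)
  FOLLOW(S)={$}  FOLLOW(A)={$}  FOLLOW(B)={c}  FOLLOW(C)={$}

FOLLOW(B) = ["c"]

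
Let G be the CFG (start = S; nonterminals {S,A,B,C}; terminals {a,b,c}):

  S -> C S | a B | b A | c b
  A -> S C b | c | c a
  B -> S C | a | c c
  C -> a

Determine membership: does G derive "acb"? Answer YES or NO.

CNF form of G:
  S -> C S | T0 A | T1 T0 | T2 B
  A -> S X3 | T1 T2 | c
  B -> S C | T1 T1 | a
  C -> a
  T0 -> b
  T1 -> c
  T2 -> a
  X3 -> C T0

CYK fill:
  cell(0,0) a: {B,C,T2}  orig:{B,C}
  cell(1,1) c: {A,T1}  orig:{A}
  cell(2,2) b: {T0}  orig:{}
  cell(0,1) ac: ∅
  cell(1,2) cb: {S}
  cell(0,2) acb: {S}

S ∈ T[0,2] ⇒ YES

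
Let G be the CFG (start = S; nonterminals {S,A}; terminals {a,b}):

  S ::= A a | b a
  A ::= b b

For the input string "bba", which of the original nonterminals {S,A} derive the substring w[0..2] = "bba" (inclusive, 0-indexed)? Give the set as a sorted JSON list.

CNF form of G:
  S -> A T1 | T0 T1
  A -> T0 T0
  T0 -> b
  T1 -> a

CYK fill, restricted to cells inside w[0..2]:
  [0..0]={T0}  "b"  orig:{}
  [1..1]={T0}  "b"  orig:{}
  [2..2]={T1}  "a"  orig:{}
  [0..1]={A}  "bb"
  [1..2]={S}  "ba"
  [0..2]={S}  "bba"

Original NTs in T[0,2] deriving "bba": ["S"]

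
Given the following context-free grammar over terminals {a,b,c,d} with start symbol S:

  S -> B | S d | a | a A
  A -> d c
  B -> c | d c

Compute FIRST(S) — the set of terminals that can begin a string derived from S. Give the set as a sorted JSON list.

FIRST sets, iterate to fixpoint:
iter 1:
  A via A→d c: +{d}
  B via B→c: +{c}
  B via B→d c: +{d}
  S via S→B: +{c,d}
  S via S→a: +{a}
  S: {a,c,d}  A: {d}  B: {c,d}
iter 2: (no change)
  S: {a,c,d}  A: {d}  B: {c,d}

FIRST(S) = ["a", "c", "d"]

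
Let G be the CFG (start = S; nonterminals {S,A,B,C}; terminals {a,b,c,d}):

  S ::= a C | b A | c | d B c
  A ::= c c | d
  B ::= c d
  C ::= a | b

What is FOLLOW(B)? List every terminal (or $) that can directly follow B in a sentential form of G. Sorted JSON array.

Compute FIRST by fixpoint:
iter 1:
  A via A→c c: +{c}
  A via A→d: +{d}
  B via B→c d: +{c}
  C via C→a: +{a}
  C via C→b: +{b}
  S via S→a C: +{a}
  S via S→b A: +{b}
  S via S→c: +{c}
  S via S→d B c: +{d}
  FIRST(S)={a,b,c,d}  FIRST(A)={c,d}  FIRST(B)={c}  FIRST(C)={a,b}
iter 2: done
  FIRST(S)={a,b,c,d}  FIRST(A)={c,d}  FIRST(B)={c}  FIRST(C)={a,b}

FOLLOW sets:
seed FOLLOW(S) with $
pass 1:
  S→a C: FOLLOW(C) ⊇ FOLLOW(S) ⊇ {$}; new: +{$}
  S→b A: FOLLOW(A) ⊇ FOLLOW(S) ⊇ {$}; new: +{$}
  S→d B c: FOLLOW(B) ⊇ FIRST(c) = {c}; new: +{c}
  S: {$}  A: {$}  B: {c}  C: {$}
pass 2: — fixpoint
  S: {$}  A: {$}  B: {c}  C: {$}

FOLLOW(B) = ["c"]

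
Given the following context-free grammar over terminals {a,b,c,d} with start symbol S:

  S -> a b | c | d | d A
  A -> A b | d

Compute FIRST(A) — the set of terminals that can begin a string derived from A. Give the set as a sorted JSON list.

FIRST sets, iterate to fixpoint:
iter 1:
  A via A→d: +{d}
  S via S→a b: +{a}
  S via S→c: +{c}
  S via S→d: +{d}
  S: {a,c,d}  A: {d}
iter 2: (stable)
  S: {a,c,d}  A: {d}

FIRST(A) = ["d"]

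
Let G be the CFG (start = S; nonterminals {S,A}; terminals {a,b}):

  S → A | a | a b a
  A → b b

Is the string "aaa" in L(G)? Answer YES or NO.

CNF form of G:
  S -> T0 T0 | T1 X2 | a
  A -> T0 T0
  T0 -> b
  T1 -> a
  X2 -> T0 T1

Fill CYK table bottom-up:
  [0..0]={S,T1}  "a"  orig:{S}
  [1..1]={S,T1}  "a"  orig:{S}
  [2..2]={S,T1}  "a"  orig:{S}
  [0..1]=∅  "aa"
  [1..2]=∅  "aa"
  [0..2]=∅  "aaa"

S ∉ T[0,2] ⇒ NO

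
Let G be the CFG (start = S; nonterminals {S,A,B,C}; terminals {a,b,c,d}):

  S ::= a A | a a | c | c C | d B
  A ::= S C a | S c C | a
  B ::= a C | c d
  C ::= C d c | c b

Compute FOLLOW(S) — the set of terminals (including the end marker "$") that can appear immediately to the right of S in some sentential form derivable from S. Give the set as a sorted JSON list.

FIRST sets, iterate to fixpoint:
[1]
  A via A→a: +{a}
  B via B→a C: +{a}
  B via B→c d: +{c}
  C via C→c b: +{c}
  S via S→a A: +{a}
  S via S→c: +{c}
  S via S→d B: +{d}
  FIRST[S]={a,c,d}  FIRST[A]={a}  FIRST[B]={a,c}  FIRST[C]={c}
[2]
  A via A→S C a: +{c,d}
  FIRST[S]={a,c,d}  FIRST[A]={a,c,d}  FIRST[B]={a,c}  FIRST[C]={c}
[3] (no change)
  FIRST[S]={a,c,d}  FIRST[A]={a,c,d}  FIRST[B]={a,c}  FIRST[C]={c}

FOLLOW sets:
seed FOLLOW(S) with $
round 1:
  A→S C a: FOLLOW(S) ⊇ FIRST(C) = {c}; new: +{c}
  A→S C a: FOLLOW(C) ⊇ FIRST(a) = {a}; new: +{a}
  C→C d c: FOLLOW(C) ⊇ FIRST(d) = {d}; new: +{d}
  S→a A: FOLLOW(A) ⊇ FOLLOW(S) ⊇ {$,c}; new: +{$,c}
  S→c C: FOLLOW(C) ⊇ FOLLOW(S) ⊇ {$,c}; new: +{$,c}
  S→d B: FOLLOW(B) ⊇ FOLLOW(S) ⊇ {$,c}; new: +{$,c}
  FOLLOW[S]={$,c}  FOLLOW[A]={$,c}  FOLLOW[B]={$,c}  FOLLOW[C]={$,a,c,d}
round 2: — fixpoint
  FOLLOW[S]={$,c}  FOLLOW[A]={$,c}  FOLLOW[B]={$,c}  FOLLOW[C]={$,a,c,d}

FOLLOW(S) = ["$", "c"]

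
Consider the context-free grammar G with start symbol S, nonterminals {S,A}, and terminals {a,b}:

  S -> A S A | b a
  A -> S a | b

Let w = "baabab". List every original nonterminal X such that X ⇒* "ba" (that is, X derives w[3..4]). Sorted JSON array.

Convert to CNF:
  S -> A X2 | T1 T0
  A -> S T0 | b
  T0 -> a
  T1 -> b
  X2 -> S A

CYK table (by increasing span), restricted to cells inside w[3..4]:
  [3..3]={A,T1}  "b"  orig:{A}
  [4..4]={T0}  "a"  orig:{}
  [3..4]={S}  "ba"

Original NTs in T[3,4] deriving "ba": ["S"]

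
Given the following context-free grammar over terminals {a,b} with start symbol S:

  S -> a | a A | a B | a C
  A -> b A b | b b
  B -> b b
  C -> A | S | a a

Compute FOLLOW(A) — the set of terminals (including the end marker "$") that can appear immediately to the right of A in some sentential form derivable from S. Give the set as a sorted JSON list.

FIRST sets, iterate to fixpoint:
pass 1:
  A via A→b A b: +{b}
  B via B→b b: +{b}
  C via C→A: +{b}
  C via C→a a: +{a}
  S via S→a: +{a}
  FIRST[S]={a}  FIRST[A]={b}  FIRST[B]={b}  FIRST[C]={a,b}
pass 2: done
  FIRST[S]={a}  FIRST[A]={b}  FIRST[B]={b}  FIRST[C]={a,b}

Compute FOLLOW by fixpoint:
seed FOLLOW(S) with $
round 1:
  A→b A b: FOLLOW(A) ⊇ FIRST(b) = {b}; new: +{b}
  S→a A: FOLLOW(A) ⊇ FOLLOW(S) ⊇ {$}; new: +{$}
  S→a B: FOLLOW(B) ⊇ FOLLOW(S) ⊇ {$}; new: +{$}
  S→a C: FOLLOW(C) ⊇ FOLLOW(S) ⊇ {$}; new: +{$}
  S: {$}  A: {$,b}  B: {$}  C: {$}
round 2: done
  S: {$}  A: {$,b}  B: {$}  C: {$}

FOLLOW(A) = ["$", "b"]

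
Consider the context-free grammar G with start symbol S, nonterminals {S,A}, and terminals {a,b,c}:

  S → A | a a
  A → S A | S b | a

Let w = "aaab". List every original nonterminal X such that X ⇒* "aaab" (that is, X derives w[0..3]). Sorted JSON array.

CNF form of G:
  S -> S A | S T0 | T1 T1 | a
  A -> S A | S T0 | a
  T0 -> b
  T1 -> a

Fill CYK table bottom-up, restricted to cells inside w[0..3]:
  cell(0,0) a: {A,S,T1}  orig:{A,S}
  cell(1,1) a: {A,S,T1}  orig:{A,S}
  cell(2,2) a: {A,S,T1}  orig:{A,S}
  cell(3,3) b: {T0}  orig:{}
  cell(0,1) aa: {A,S}
  cell(1,2) aa: {A,S}
  cell(2,3) ab: {A,S}
  cell(0,2) aaa: {A,S}
  cell(1,3) aab: {A,S}
  cell(0,3) aaab: {A,S}

Original NTs in T[0,3] deriving "aaab": ["A", "S"]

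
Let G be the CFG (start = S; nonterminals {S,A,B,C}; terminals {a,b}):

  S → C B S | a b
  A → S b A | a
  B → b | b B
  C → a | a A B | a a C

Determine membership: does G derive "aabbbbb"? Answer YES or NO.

Convert to CNF:
  S -> C X5 | T1 T0
  A -> S X2 | a
  B -> T0 B | b
  C -> T1 X3 | T1 X4 | a
  T0 -> b
  T1 -> a
  X2 -> T0 A
  X3 -> A B
  X4 -> T1 C
  X5 -> B S

Fill CYK table bottom-up:
  [0..0]={A,C,T1}  "a"  orig:{A,C}
  [1..1]={A,C,T1}  "a"  orig:{A,C}
  [2..2]={B,T0}  "b"  orig:{B}
  [3..3]={B,T0}  "b"  orig:{B}
  [4..4]={B,T0}  "b"  orig:{B}
  [5..5]={B,T0}  "b"  orig:{B}
  [6..6]={B,T0}  "b"  orig:{B}
  [0..1]={X4}  "aa"  orig:{}
  [1..2]={S,X3}  "ab"  orig:{S}
  [2..3]={B}  "bb"
  [3..4]={B}  "bb"
  [4..5]={B}  "bb"
  [5..6]={B}  "bb"
  [0..2]={C}  "aab"
  [1..3]={X3}  "abb"  orig:{}
  [2..4]={B}  "bbb"
  [3..5]={B}  "bbb"
  [4..6]={B}  "bbb"
  [0..3]={C}  "aabb"
  [1..4]={X3}  "abbb"  orig:{}
  [2..5]={B}  "bbbb"
  [3..6]={B}  "bbbb"
  [0..4]={C}  "aabbb"
  [1..5]={X3}  "abbbb"  orig:{}
  [2..6]={B}  "bbbbb"
  [0..5]={C}  "aabbbb"
  [1..6]={X3}  "abbbbb"  orig:{}
  [0..6]={C}  "aabbbbb"

S ∉ T[0,6] ⇒ NO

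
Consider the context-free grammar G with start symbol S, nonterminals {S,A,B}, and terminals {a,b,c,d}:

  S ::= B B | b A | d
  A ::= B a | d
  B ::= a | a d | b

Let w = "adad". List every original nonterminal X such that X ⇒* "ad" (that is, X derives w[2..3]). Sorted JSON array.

Convert to CNF:
  S -> B B | T2 A | d
  A -> B T0 | d
  B -> T0 T1 | a | b
  T0 -> a
  T1 -> d
  T2 -> b

CYK fill (cells [i..j] with 2 ≤ i ≤ j ≤ 3 only):
  cell(2,2) a: {B,T0}  orig:{B}
  cell(3,3) d: {A,S,T1}  orig:{A,S}
  cell(2,3) ad: {B}

Original NTs in T[2,3] deriving "ad": ["B"]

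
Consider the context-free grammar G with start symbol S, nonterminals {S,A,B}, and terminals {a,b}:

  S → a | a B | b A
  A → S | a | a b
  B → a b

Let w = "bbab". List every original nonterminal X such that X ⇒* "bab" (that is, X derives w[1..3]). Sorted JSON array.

CNF form of G:
  S -> T0 B | T1 A | a
  A -> T0 B | T0 T1 | T1 A | a
  B -> T0 T1
  T0 -> a
  T1 -> b

CYK table (by increasing span) — only the sub-triangle for w[1..3]:
  [1..1]={T1}  "b"  orig:{}
  [2..2]={A,S,T0}  "a"  orig:{A,S}
  [3..3]={T1}  "b"  orig:{}
  [1..2]={A,S}  "ba"
  [2..3]={A,B}  "ab"
  [1..3]={A,S}  "bab"

Original NTs in T[1,3] deriving "bab": ["A", "S"]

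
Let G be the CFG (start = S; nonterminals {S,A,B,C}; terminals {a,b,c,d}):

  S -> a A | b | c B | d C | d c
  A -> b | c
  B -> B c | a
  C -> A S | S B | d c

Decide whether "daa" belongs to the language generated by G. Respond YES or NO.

Convert to CNF:
  S -> T0 B | T1 C | T1 T0 | T2 A | b
  A -> b | c
  B -> B T0 | a
  C -> A S | S B | T1 T0
  T0 -> c
  T1 -> d
  T2 -> a

CYK table (by increasing span):
  T[0,0] 'd' = {T1}  orig:{}
  T[1,1] 'a' = {B,T2}  orig:{B}
  T[2,2] 'a' = {B,T2}  orig:{B}
  T[0,1] 'da' = ∅
  T[1,2] 'aa' = ∅
  T[0,2] 'daa' = ∅

S ∉ T[0,2] ⇒ NO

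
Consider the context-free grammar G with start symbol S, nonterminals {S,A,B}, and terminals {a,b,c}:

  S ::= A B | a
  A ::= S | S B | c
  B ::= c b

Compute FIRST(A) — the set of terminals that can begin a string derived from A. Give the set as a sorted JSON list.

Compute FIRST by fixpoint:
[1]
  A via A→c: +{c}
  B via B→c b: +{c}
  S via S→A B: +{c}
  S via S→a: +{a}
  S: {a,c}  A: {c}  B: {c}
[2]
  A via A→S: +{a}
  S: {a,c}  A: {a,c}  B: {c}
[3] (no change)
  S: {a,c}  A: {a,c}  B: {c}

FIRST(A) = ["a", "c"]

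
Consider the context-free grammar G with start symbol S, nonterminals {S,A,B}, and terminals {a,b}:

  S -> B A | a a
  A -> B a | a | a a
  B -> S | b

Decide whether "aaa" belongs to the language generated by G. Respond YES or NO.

Convert to CNF:
  S -> B A | T0 T0
  A -> B T0 | T0 T0 | a
  B -> B A | T0 T0 | b
  T0 -> a

CYK fill:
  [0..0]={A,T0}  "a"  orig:{A}
  [1..1]={A,T0}  "a"  orig:{A}
  [2..2]={A,T0}  "a"  orig:{A}
  [0..1]={A,B,S}  "aa"
  [1..2]={A,B,S}  "aa"
  [0..2]={A,B,S}  "aaa"

S ∈ T[0,2] ⇒ YES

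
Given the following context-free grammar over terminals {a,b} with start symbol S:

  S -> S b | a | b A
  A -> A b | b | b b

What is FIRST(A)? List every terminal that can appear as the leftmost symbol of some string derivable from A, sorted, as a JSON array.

FIRST iteration:
iter 1:
  A via A→b: +{b}
  S via S→a: +{a}
  S via S→b A: +{b}
  FIRST[S]={a,b}  FIRST[A]={b}
iter 2: — fixpoint
  FIRST[S]={a,b}  FIRST[A]={b}

FIRST(A) = ["b"]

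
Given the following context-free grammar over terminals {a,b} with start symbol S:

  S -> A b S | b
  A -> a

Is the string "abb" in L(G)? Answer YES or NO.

CNF form of G:
  S -> A X1 | b
  A -> a
  T0 -> b
  X1 -> T0 S

CYK fill:
  [0..0]={A}  "a"
  [1..1]={S,T0}  "b"  orig:{S}
  [2..2]={S,T0}  "b"  orig:{S}
  [0..1]=∅  "ab"
  [1..2]={X1}  "bb"  orig:{}
  [0..2]={S}  "abb"

S ∈ T[0,2] ⇒ YES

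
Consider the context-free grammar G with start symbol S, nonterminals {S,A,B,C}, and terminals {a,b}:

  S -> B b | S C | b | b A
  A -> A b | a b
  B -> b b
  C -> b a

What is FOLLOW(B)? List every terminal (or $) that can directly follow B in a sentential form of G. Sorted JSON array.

Compute FIRST by fixpoint:
[1]
  A via A→a b: +{a}
  B via B→b b: +{b}
  C via C→b a: +{b}
  S via S→B b: +{b}
  FIRST(S)={b}  FIRST(A)={a}  FIRST(B)={b}  FIRST(C)={b}
[2] (no change)
  FIRST(S)={b}  FIRST(A)={a}  FIRST(B)={b}  FIRST(C)={b}

FOLLOW iteration:
FOLLOW(S) := {$}
iter 1:
  A→A b: FOLLOW(A) ⊇ FIRST(b) = {b}; new: +{b}
  S→B b: FOLLOW(B) ⊇ FIRST(b) = {b}; new: +{b}
  S→S C: FOLLOW(S) ⊇ FIRST(C) = {b}; new: +{b}
  S→S C: FOLLOW(C) ⊇ FOLLOW(S) ⊇ {$,b}; new: +{$,b}
  S→b A: FOLLOW(A) ⊇ FOLLOW(S) ⊇ {$,b}; new: +{$}
  FOLLOW[S]={$,b}  FOLLOW[A]={$,b}  FOLLOW[B]={b}  FOLLOW[C]={$,b}
iter 2: (no change)
  FOLLOW[S]={$,b}  FOLLOW[A]={$,b}  FOLLOW[B]={b}  FOLLOW[C]={$,b}

FOLLOW(B) = ["b"]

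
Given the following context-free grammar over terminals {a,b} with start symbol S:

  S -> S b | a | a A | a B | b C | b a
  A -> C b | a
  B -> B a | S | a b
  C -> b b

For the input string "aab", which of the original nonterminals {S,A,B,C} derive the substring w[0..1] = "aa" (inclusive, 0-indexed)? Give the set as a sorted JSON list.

CNF form of G:
  S -> S T0 | T0 C | T0 T1 | T1 A | T1 B | a
  A -> C T0 | a
  B -> B T1 | S T0 | T0 C | T0 T1 | T1 A | T1 B | T1 T0 | a
  C -> T0 T0
  T0 -> b
  T1 -> a

Fill CYK table bottom-up — only the sub-triangle for w[0..1]:
  [0..0]={A,B,S,T1}  "a"  orig:{A,B,S}
  [1..1]={A,B,S,T1}  "a"  orig:{A,B,S}
  [0..1]={B,S}  "aa"

Original NTs in T[0,1] deriving "aa": ["B", "S"]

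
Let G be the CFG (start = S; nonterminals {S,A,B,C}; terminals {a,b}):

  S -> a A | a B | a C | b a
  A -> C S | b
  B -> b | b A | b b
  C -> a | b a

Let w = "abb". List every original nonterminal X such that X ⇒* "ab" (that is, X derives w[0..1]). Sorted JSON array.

CNF form of G:
  S -> T0 T1 | T1 A | T1 B | T1 C
  A -> C S | b
  B -> T0 A | T0 T0 | b
  C -> T0 T1 | a
  T0 -> b
  T1 -> a

CYK table (by increasing span) (cells [i..j] with 0 ≤ i ≤ j ≤ 1 only):
  cell(0,0) a: {C,T1}  orig:{C}
  cell(1,1) b: {A,B,T0}  orig:{A,B}
  cell(0,1) ab: {S}

Original NTs in T[0,1] deriving "ab": ["S"]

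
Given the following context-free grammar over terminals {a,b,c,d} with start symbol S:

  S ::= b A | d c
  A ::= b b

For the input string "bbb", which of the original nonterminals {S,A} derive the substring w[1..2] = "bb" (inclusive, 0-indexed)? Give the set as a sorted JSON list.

Convert to CNF:
  S -> T0 A | T1 T2
  A -> T0 T0
  T0 -> b
  T1 -> d
  T2 -> c

CYK fill, restricted to cells inside w[1..2]:
  cell(1,1) b: {T0}  orig:{}
  cell(2,2) b: {T0}  orig:{}
  cell(1,2) bb: {A}

Original NTs in T[1,2] deriving "bb": ["A"]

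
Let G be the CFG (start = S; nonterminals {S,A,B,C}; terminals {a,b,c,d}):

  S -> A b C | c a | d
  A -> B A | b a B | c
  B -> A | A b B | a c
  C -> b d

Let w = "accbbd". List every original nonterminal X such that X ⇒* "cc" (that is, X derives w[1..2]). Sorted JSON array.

CNF form of G:
  S -> A X7 | T2 T1 | d
  A -> B A | T0 X4 | c
  B -> A X5 | B A | T0 X6 | T1 T2 | c
  C -> T0 T3
  T0 -> b
  T1 -> a
  T2 -> c
  T3 -> d
  X4 -> T1 B
  X5 -> T0 B
  X6 -> T1 B
  X7 -> T0 C

Fill CYK table bottom-up — only the sub-triangle for w[1..2]:
  T[1,1] 'c' = {A,B,T2}  orig:{A,B}
  T[2,2] 'c' = {A,B,T2}  orig:{A,B}
  T[1,2] 'cc' = {A,B}

Original NTs in T[1,2] deriving "cc": ["A", "B"]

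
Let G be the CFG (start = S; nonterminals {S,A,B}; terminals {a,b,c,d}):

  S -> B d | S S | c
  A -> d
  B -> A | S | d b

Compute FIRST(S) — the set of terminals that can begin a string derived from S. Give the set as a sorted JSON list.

FIRST iteration:
iter 1:
  A via A→d: +{d}
  B via B→A: +{d}
  S via S→B d: +{d}
  S via S→c: +{c}
  FIRST[S]={c,d}  FIRST[A]={d}  FIRST[B]={d}
iter 2:
  B via B→S: +{c}
  FIRST[S]={c,d}  FIRST[A]={d}  FIRST[B]={c,d}
iter 3: done
  FIRST[S]={c,d}  FIRST[A]={d}  FIRST[B]={c,d}

FIRST(S) = ["c", "d"]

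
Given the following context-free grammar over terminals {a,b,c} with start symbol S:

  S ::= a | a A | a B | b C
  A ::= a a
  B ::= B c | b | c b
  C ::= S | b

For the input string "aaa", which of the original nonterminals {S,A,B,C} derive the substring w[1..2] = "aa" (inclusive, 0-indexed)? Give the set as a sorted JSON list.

CNF form of G:
  S -> T0 A | T0 B | T2 C | a
  A -> T0 T0
  B -> B T1 | T1 T2 | b
  C -> T0 A | T0 B | T2 C | a | b
  T0 -> a
  T1 -> c
  T2 -> b

CYK fill (cells [i..j] with 1 ≤ i ≤ j ≤ 2 only):
  cell(1,1) a: {C,S,T0}  orig:{C,S}
  cell(2,2) a: {C,S,T0}  orig:{C,S}
  cell(1,2) aa: {A}

Original NTs in T[1,2] deriving "aa": ["A"]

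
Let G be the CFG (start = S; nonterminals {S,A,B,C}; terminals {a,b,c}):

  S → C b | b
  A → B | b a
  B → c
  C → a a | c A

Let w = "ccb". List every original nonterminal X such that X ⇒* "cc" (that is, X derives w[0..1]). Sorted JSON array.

Convert to CNF:
  S -> C T0 | b
  A -> T0 T1 | c
  B -> c
  C -> T1 T1 | T2 A
  T0 -> b
  T1 -> a
  T2 -> c

CYK fill, restricted to cells inside w[0..1]:
  [0..0]={A,B,T2}  "c"  orig:{A,B}
  [1..1]={A,B,T2}  "c"  orig:{A,B}
  [0..1]={C}  "cc"

Original NTs in T[0,1] deriving "cc": ["C"]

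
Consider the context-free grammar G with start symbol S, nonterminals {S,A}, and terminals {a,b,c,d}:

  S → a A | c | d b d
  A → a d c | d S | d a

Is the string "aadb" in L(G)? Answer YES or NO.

Convert to CNF:
  S -> T0 A | T1 X5 | c
  A -> T0 X4 | T1 S | T1 T0
  T0 -> a
  T1 -> d
  T2 -> c
  T3 -> b
  X4 -> T1 T2
  X5 -> T3 T1

CYK table (by increasing span):
  T[0,0] 'a' = {T0}  orig:{}
  T[1,1] 'a' = {T0}  orig:{}
  T[2,2] 'd' = {T1}  orig:{}
  T[3,3] 'b' = {T3}  orig:{}
  T[0,1] 'aa' = ∅
  T[1,2] 'ad' = ∅
  T[2,3] 'db' = ∅
  T[0,2] 'aad' = ∅
  T[1,3] 'adb' = ∅
  T[0,3] 'aadb' = ∅

S ∉ T[0,3] ⇒ NO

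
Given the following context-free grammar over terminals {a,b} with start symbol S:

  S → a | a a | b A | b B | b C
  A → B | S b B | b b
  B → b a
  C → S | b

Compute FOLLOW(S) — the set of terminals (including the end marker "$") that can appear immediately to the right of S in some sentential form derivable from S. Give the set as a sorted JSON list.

FIRST sets, iterate to fixpoint:
round 1:
  A via A→b b: +{b}
  B via B→b a: +{b}
  C via C→b: +{b}
  S via S→a: +{a}
  S via S→b A: +{b}
  FIRST(S)={a,b}  FIRST(A)={b}  FIRST(B)={b}  FIRST(C)={b}
round 2:
  A via A→S b B: +{a}
  C via C→S: +{a}
  FIRST(S)={a,b}  FIRST(A)={a,b}  FIRST(B)={b}  FIRST(C)={a,b}
round 3: (stable)
  FIRST(S)={a,b}  FIRST(A)={a,b}  FIRST(B)={b}  FIRST(C)={a,b}

FOLLOW iteration:
initialize: $ ∈ FOLLOW(S)
[1]
  A→S b B: FOLLOW(S) ⊇ FIRST(b) = {b}; new: +{b}
  S→b A: FOLLOW(A) ⊇ FOLLOW(S) ⊇ {$,b}; new: +{$,b}
  S→b B: FOLLOW(B) ⊇ FOLLOW(S) ⊇ {$,b}; new: +{$,b}
  S→b C: FOLLOW(C) ⊇ FOLLOW(S) ⊇ {$,b}; new: +{$,b}
  S: {$,b}  A: {$,b}  B: {$,b}  C: {$,b}
[2] (no change)
  S: {$,b}  A: {$,b}  B: {$,b}  C: {$,b}

FOLLOW(S) = ["$", "b"]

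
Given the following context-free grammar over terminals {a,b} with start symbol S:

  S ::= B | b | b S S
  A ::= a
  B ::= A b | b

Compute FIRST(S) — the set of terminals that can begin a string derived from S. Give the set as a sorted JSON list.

Compute FIRST by fixpoint:
iter 1:
  A via A→a: +{a}
  B via B→A b: +{a}
  B via B→b: +{b}
  S via S→B: +{a,b}
  S: {a,b}  A: {a}  B: {a,b}
iter 2: done
  S: {a,b}  A: {a}  B: {a,b}

FIRST(S) = ["a", "b"]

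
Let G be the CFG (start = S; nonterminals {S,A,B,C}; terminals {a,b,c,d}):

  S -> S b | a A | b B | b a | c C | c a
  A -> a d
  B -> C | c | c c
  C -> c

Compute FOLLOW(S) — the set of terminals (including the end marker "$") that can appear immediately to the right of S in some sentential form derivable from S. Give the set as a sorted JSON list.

Compute FIRST by fixpoint:
round 1:
  A via A→a d: +{a}
  B via B→c: +{c}
  C via C→c: +{c}
  S via S→a A: +{a}
  S via S→b B: +{b}
  S via S→c C: +{c}
  S: {a,b,c}  A: {a}  B: {c}  C: {c}
round 2: (no change)
  S: {a,b,c}  A: {a}  B: {c}  C: {c}

Compute FOLLOW by fixpoint:
initialize: $ ∈ FOLLOW(S)
[1]
  S→S b: FOLLOW(S) ⊇ FIRST(b) = {b}; new: +{b}
  S→a A: FOLLOW(A) ⊇ FOLLOW(S) ⊇ {$,b}; new: +{$,b}
  S→b B: FOLLOW(B) ⊇ FOLLOW(S) ⊇ {$,b}; new: +{$,b}
  S→c C: FOLLOW(C) ⊇ FOLLOW(S) ⊇ {$,b}; new: +{$,b}
  FOLLOW[S]={$,b}  FOLLOW[A]={$,b}  FOLLOW[B]={$,b}  FOLLOW[C]={$,b}
[2] (stable)
  FOLLOW[S]={$,b}  FOLLOW[A]={$,b}  FOLLOW[B]={$,b}  FOLLOW[C]={$,b}

FOLLOW(S) = ["$", "b"]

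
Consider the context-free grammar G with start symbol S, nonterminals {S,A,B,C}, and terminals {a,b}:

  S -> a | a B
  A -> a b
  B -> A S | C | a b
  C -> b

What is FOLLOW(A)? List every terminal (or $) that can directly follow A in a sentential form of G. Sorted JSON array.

FIRST sets, iterate to fixpoint:
[1]
  A via A→a b: +{a}
  B via B→A S: +{a}
  C via C→b: +{b}
  S via S→a: +{a}
  S: {a}  A: {a}  B: {a}  C: {b}
[2]
  B via B→C: +{b}
  S: {a}  A: {a}  B: {a,b}  C: {b}
[3] done
  S: {a}  A: {a}  B: {a,b}  C: {b}

FOLLOW sets:
FOLLOW(S) := {$}
iter 1:
  B→A S: FOLLOW(A) ⊇ FIRST(S) = {a}; new: +{a}
  S→a B: FOLLOW(B) ⊇ FOLLOW(S) ⊇ {$}; new: +{$}
  FOLLOW(S)={$}  FOLLOW(A)={a}  FOLLOW(B)={$}  FOLLOW(C)={}
iter 2:
  B→C: FOLLOW(C) ⊇ FOLLOW(B) ⊇ {$}; new: +{$}
  FOLLOW(S)={$}  FOLLOW(A)={a}  FOLLOW(B)={$}  FOLLOW(C)={$}
iter 3: (stable)
  FOLLOW(S)={$}  FOLLOW(A)={a}  FOLLOW(B)={$}  FOLLOW(C)={$}

FOLLOW(A) = ["a"]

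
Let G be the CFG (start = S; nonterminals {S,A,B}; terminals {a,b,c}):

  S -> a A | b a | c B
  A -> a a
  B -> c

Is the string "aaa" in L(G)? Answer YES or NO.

Convert to CNF:
  S -> T0 A | T1 T0 | T2 B
  A -> T0 T0
  B -> c
  T0 -> a
  T1 -> b
  T2 -> c

Fill CYK table bottom-up:
  [0..0]={T0}  "a"  orig:{}
  [1..1]={T0}  "a"  orig:{}
  [2..2]={T0}  "a"  orig:{}
  [0..1]={A}  "aa"
  [1..2]={A}  "aa"
  [0..2]={S}  "aaa"

S ∈ T[0,2] ⇒ YES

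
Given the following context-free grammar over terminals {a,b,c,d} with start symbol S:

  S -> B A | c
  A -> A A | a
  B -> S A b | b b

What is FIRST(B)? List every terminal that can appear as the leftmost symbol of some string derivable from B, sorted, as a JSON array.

FIRST iteration:
pass 1:
  A via A→a: +{a}
  B via B→b b: +{b}
  S via S→B A: +{b}
  S via S→c: +{c}
  FIRST[S]={b,c}  FIRST[A]={a}  FIRST[B]={b}
pass 2:
  B via B→S A b: +{c}
  FIRST[S]={b,c}  FIRST[A]={a}  FIRST[B]={b,c}
pass 3: — fixpoint
  FIRST[S]={b,c}  FIRST[A]={a}  FIRST[B]={b,c}

FIRST(B) = ["b", "c"]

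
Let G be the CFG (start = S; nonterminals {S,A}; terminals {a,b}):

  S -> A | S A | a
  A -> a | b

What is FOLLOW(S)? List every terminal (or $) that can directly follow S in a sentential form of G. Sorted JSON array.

FIRST iteration:
iter 1:
  A via A→a: +{a}
  A via A→b: +{b}
  S via S→A: +{a,b}
  FIRST(S)={a,b}  FIRST(A)={a,b}
iter 2: — fixpoint
  FIRST(S)={a,b}  FIRST(A)={a,b}

FOLLOW sets:
initialize: $ ∈ FOLLOW(S)
iter 1:
  S→A: FOLLOW(A) ⊇ FOLLOW(S) ⊇ {$}; new: +{$}
  S→S A: FOLLOW(S) ⊇ FIRST(A) = {a,b}; new: +{a,b}
  S→S A: FOLLOW(A) ⊇ FOLLOW(S) ⊇ {$,a,b}; new: +{a,b}
  FOLLOW(S)={$,a,b}  FOLLOW(A)={$,a,b}
iter 2: (stable)
  FOLLOW(S)={$,a,b}  FOLLOW(A)={$,a,b}

FOLLOW(S) = ["$", "a", "b"]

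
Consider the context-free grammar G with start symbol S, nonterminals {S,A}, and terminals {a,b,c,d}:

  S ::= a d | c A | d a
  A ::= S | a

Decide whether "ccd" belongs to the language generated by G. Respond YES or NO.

CNF form of G:
  S -> T0 T1 | T1 T0 | T2 A
  A -> T0 T1 | T1 T0 | T2 A | a
  T0 -> a
  T1 -> d
  T2 -> c

CYK fill:
  T[0,0] 'c' = {T2}  orig:{}
  T[1,1] 'c' = {T2}  orig:{}
  T[2,2] 'd' = {T1}  orig:{}
  T[0,1] 'cc' = ∅
  T[1,2] 'cd' = ∅
  T[0,2] 'ccd' = ∅

S ∉ T[0,2] ⇒ NO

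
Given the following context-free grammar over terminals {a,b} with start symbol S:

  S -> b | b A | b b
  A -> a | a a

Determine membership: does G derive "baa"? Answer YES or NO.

Convert to CNF:
  S -> T1 A | T1 T1 | b
  A -> T0 T0 | a
  T0 -> a
  T1 -> b

CYK fill:
  T[0,0] 'b' = {S,T1}  orig:{S}
  T[1,1] 'a' = {A,T0}  orig:{A}
  T[2,2] 'a' = {A,T0}  orig:{A}
  T[0,1] 'ba' = {S}
  T[1,2] 'aa' = {A}
  T[0,2] 'baa' = {S}

S ∈ T[0,2] ⇒ YES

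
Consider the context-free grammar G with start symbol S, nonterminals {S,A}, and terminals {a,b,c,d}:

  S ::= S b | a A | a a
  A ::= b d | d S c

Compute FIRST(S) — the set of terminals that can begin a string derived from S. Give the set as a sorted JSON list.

FIRST sets, iterate to fixpoint:
iter 1:
  A via A→b d: +{b}
  A via A→d S c: +{d}
  S via S→a A: +{a}
  FIRST[S]={a}  FIRST[A]={b,d}
iter 2: done
  FIRST[S]={a}  FIRST[A]={b,d}

FIRST(S) = ["a"]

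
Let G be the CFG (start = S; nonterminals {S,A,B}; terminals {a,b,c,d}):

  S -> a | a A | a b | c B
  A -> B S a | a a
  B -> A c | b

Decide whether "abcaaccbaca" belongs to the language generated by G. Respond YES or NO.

Convert to CNF:
  S -> T0 A | T0 T2 | T1 B | a
  A -> B X3 | T0 T0
  B -> A T1 | b
  T0 -> a
  T1 -> c
  T2 -> b
  X3 -> S T0

Fill CYK table bottom-up:
  cell(0,0) a: {S,T0}  orig:{S}
  cell(1,1) b: {B,T2}  orig:{B}
  cell(2,2) c: {T1}  orig:{}
  cell(3,3) a: {S,T0}  orig:{S}
  cell(4,4) a: {S,T0}  orig:{S}
  cell(5,5) c: {T1}  orig:{}
  cell(6,6) c: {T1}  orig:{}
  cell(7,7) b: {B,T2}  orig:{B}
  cell(8,8) a: {S,T0}  orig:{S}
  cell(9,9) c: {T1}  orig:{}
  cell(10,10) a: {S,T0}  orig:{S}
  cell(0,1) ab: {S}
  cell(1,2) bc: ∅
  cell(2,3) ca: ∅
  cell(3,4) aa: {A,X3}  orig:{A}
  cell(4,5) ac: ∅
  cell(5,6) cc: ∅
  cell(6,7) cb: {S}
  cell(7,8) ba: ∅
  cell(8,9) ac: ∅
  cell(9,10) ca: ∅
  cell(0,2) abc: ∅
  cell(1,3) bca: ∅
  cell(2,4) caa: ∅
  cell(3,5) aac: {B}
  cell(4,6) acc: ∅
  cell(5,7) ccb: ∅
  cell(6,8) cba: {X3}  orig:{}
  cell(7,9) bac: ∅
  cell(8,10) aca: ∅
  cell(0,3) abca: ∅
  cell(1,4) bcaa: ∅
  cell(2,5) caac: {S}
  cell(3,6) aacc: ∅
  cell(4,7) accb: ∅
  cell(5,8) ccba: ∅
  cell(6,9) cbac: ∅
  cell(7,10) baca: ∅
  cell(0,4) abcaa: ∅
  cell(1,5) bcaac: ∅
  cell(2,6) caacc: ∅
  cell(3,7) aaccb: ∅
  cell(4,8) accba: ∅
  cell(5,9) ccbac: ∅
  cell(6,10) cbaca: ∅
  cell(0,5) abcaac: ∅
  cell(1,6) bcaacc: ∅
  cell(2,7) caaccb: ∅
  cell(3,8) aaccba: {A}
  cell(4,9) accbac: ∅
  cell(5,10) ccbaca: ∅
  cell(0,6) abcaacc: ∅
  cell(1,7) bcaaccb: ∅
  cell(2,8) caaccba: ∅
  cell(3,9) aaccbac: {B}
  cell(4,10) accbaca: ∅
  cell(0,7) abcaaccb: ∅
  cell(1,8) bcaaccba: ∅
  cell(2,9) caaccbac: {S}
  cell(3,10) aaccbaca: ∅
  cell(0,8) abcaaccba: ∅
  cell(1,9) bcaaccbac: ∅
  cell(2,10) caaccbaca: {X3}  orig:{}
  cell(0,9) abcaaccbac: ∅
  cell(1,10) bcaaccbaca: {A}
  cell(0,10) abcaaccbaca: {S}

S ∈ T[0,10] ⇒ YES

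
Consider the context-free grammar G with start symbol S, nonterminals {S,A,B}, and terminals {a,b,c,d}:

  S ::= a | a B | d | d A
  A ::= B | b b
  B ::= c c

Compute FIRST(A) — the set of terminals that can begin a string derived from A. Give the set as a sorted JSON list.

Compute FIRST by fixpoint:
round 1:
  A via A→b b: +{b}
  B via B→c c: +{c}
  S via S→a: +{a}
  S via S→d: +{d}
  S: {a,d}  A: {b}  B: {c}
round 2:
  A via A→B: +{c}
  S: {a,d}  A: {b,c}  B: {c}
round 3: (stable)
  S: {a,d}  A: {b,c}  B: {c}

FIRST(A) = ["b", "c"]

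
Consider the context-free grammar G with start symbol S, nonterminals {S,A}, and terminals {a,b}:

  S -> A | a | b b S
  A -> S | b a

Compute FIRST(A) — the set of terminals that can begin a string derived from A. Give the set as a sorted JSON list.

FIRST sets, iterate to fixpoint:
[1]
  A via A→b a: +{b}
  S via S→A: +{b}
  S via S→a: +{a}
  S: {a,b}  A: {b}
[2]
  A via A→S: +{a}
  S: {a,b}  A: {a,b}
[3] done
  S: {a,b}  A: {a,b}

FIRST(A) = ["a", "b"]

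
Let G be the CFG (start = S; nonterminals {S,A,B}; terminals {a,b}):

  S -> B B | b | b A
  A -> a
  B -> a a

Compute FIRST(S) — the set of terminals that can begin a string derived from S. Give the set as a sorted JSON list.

FIRST sets, iterate to fixpoint:
iter 1:
  A via A→a: +{a}
  B via B→a a: +{a}
  S via S→B B: +{a}
  S via S→b: +{b}
  FIRST[S]={a,b}  FIRST[A]={a}  FIRST[B]={a}
iter 2: — fixpoint
  FIRST[S]={a,b}  FIRST[A]={a}  FIRST[B]={a}

FIRST(S) = ["a", "b"]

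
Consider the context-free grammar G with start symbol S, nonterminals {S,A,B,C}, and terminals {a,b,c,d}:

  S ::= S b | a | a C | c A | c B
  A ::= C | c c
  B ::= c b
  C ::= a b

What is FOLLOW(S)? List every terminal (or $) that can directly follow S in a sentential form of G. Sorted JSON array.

FIRST sets, iterate to fixpoint:
iter 1:
  A via A→c c: +{c}
  B via B→c b: +{c}
  C via C→a b: +{a}
  S via S→a: +{a}
  S via S→c A: +{c}
  FIRST(S)={a,c}  FIRST(A)={c}  FIRST(B)={c}  FIRST(C)={a}
iter 2:
  A via A→C: +{a}
  FIRST(S)={a,c}  FIRST(A)={a,c}  FIRST(B)={c}  FIRST(C)={a}
iter 3: (no change)
  FIRST(S)={a,c}  FIRST(A)={a,c}  FIRST(B)={c}  FIRST(C)={a}

Compute FOLLOW by fixpoint:
initialize: $ ∈ FOLLOW(S)
pass 1:
  S→S b: FOLLOW(S) ⊇ FIRST(b) = {b}; new: +{b}
  S→a C: FOLLOW(C) ⊇ FOLLOW(S) ⊇ {$,b}; new: +{$,b}
  S→c A: FOLLOW(A) ⊇ FOLLOW(S) ⊇ {$,b}; new: +{$,b}
  S→c B: FOLLOW(B) ⊇ FOLLOW(S) ⊇ {$,b}; new: +{$,b}
  FOLLOW[S]={$,b}  FOLLOW[A]={$,b}  FOLLOW[B]={$,b}  FOLLOW[C]={$,b}
pass 2: done
  FOLLOW[S]={$,b}  FOLLOW[A]={$,b}  FOLLOW[B]={$,b}  FOLLOW[C]={$,b}

FOLLOW(S) = ["$", "b"]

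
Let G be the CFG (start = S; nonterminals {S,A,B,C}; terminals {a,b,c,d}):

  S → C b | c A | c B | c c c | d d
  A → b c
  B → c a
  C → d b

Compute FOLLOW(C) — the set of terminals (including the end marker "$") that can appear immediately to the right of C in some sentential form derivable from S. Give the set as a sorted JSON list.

FIRST sets, iterate to fixpoint:
iter 1:
  A via A→b c: +{b}
  B via B→c a: +{c}
  C via C→d b: +{d}
  S via S→C b: +{d}
  S via S→c A: +{c}
  FIRST[S]={c,d}  FIRST[A]={b}  FIRST[B]={c}  FIRST[C]={d}
iter 2: — fixpoint
  FIRST[S]={c,d}  FIRST[A]={b}  FIRST[B]={c}  FIRST[C]={d}

FOLLOW sets:
FOLLOW(S) := {$}
[1]
  S→C b: FOLLOW(C) ⊇ FIRST(b) = {b}; new: +{b}
  S→c A: FOLLOW(A) ⊇ FOLLOW(S) ⊇ {$}; new: +{$}
  S→c B: FOLLOW(B) ⊇ FOLLOW(S) ⊇ {$}; new: +{$}
  S: {$}  A: {$}  B: {$}  C: {b}
[2] (stable)
  S: {$}  A: {$}  B: {$}  C: {b}

FOLLOW(C) = ["b"]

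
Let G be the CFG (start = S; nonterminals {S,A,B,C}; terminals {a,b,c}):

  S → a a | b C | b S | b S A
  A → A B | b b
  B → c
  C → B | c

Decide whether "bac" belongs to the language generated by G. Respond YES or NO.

Convert to CNF:
  S -> T0 C | T0 S | T0 X2 | T1 T1
  A -> A B | T0 T0
  B -> c
  C -> c
  T0 -> b
  T1 -> a
  X2 -> S A

CYK fill:
  [0..0]={T0}  "b"  orig:{}
  [1..1]={T1}  "a"  orig:{}
  [2..2]={B,C}  "c"
  [0..1]=∅  "ba"
  [1..2]=∅  "ac"
  [0..2]=∅  "bac"

S ∉ T[0,2] ⇒ NO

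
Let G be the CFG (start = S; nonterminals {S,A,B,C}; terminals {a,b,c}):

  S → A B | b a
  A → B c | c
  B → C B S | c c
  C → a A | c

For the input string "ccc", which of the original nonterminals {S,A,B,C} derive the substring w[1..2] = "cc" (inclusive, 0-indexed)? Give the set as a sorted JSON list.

CNF form of G:
  S -> A B | T2 T1
  A -> B T0 | c
  B -> C X3 | T0 T0
  C -> T1 A | c
  T0 -> c
  T1 -> a
  T2 -> b
  X3 -> B S

Fill CYK table bottom-up (cells [i..j] with 1 ≤ i ≤ j ≤ 2 only):
  [1..1]={A,C,T0}  "c"  orig:{A,C}
  [2..2]={A,C,T0}  "c"  orig:{A,C}
  [1..2]={B}  "cc"

Original NTs in T[1,2] deriving "cc": ["B"]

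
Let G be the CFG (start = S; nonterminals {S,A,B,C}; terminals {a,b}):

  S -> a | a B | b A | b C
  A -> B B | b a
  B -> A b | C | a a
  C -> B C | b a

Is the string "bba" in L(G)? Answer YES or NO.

Convert to CNF:
  S -> T0 A | T0 C | T1 B | a
  A -> B B | T0 T1
  B -> A T0 | B C | T0 T1 | T1 T1
  C -> B C | T0 T1
  T0 -> b
  T1 -> a

CYK fill:
  T[0,0] 'b' = {T0}  orig:{}
  T[1,1] 'b' = {T0}  orig:{}
  T[2,2] 'a' = {S,T1}  orig:{S}
  T[0,1] 'bb' = ∅
  T[1,2] 'ba' = {A,B,C}
  T[0,2] 'bba' = {S}

S ∈ T[0,2] ⇒ YES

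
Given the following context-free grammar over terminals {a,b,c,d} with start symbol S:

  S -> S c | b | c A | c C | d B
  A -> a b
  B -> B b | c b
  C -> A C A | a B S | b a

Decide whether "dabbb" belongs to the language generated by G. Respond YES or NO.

Convert to CNF:
  S -> S T2 | T2 A | T2 C | T3 B | b
  A -> T0 T1
  B -> B T1 | T2 T1
  C -> A X4 | T0 X5 | T1 T0
  T0 -> a
  T1 -> b
  T2 -> c
  T3 -> d
  X4 -> C A
  X5 -> B S

CYK fill:
  [0..0]={T3}  "d"  orig:{}
  [1..1]={T0}  "a"  orig:{}
  [2..2]={S,T1}  "b"  orig:{S}
  [3..3]={S,T1}  "b"  orig:{S}
  [4..4]={S,T1}  "b"  orig:{S}
  [0..1]=∅  "da"
  [1..2]={A}  "ab"
  [2..3]=∅  "bb"
  [3..4]=∅  "bb"
  [0..2]=∅  "dab"
  [1..3]=∅  "abb"
  [2..4]=∅  "bbb"
  [0..3]=∅  "dabb"
  [1..4]=∅  "abbb"
  [0..4]=∅  "dabbb"

S ∉ T[0,4] ⇒ NO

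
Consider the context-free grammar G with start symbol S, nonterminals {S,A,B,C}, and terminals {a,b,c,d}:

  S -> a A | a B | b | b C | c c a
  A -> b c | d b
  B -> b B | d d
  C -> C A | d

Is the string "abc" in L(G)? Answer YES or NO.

Convert to CNF:
  S -> T0 C | T1 X4 | T3 A | T3 B | b
  A -> T0 T1 | T2 T0
  B -> T0 B | T2 T2
  C -> C A | d
  T0 -> b
  T1 -> c
  T2 -> d
  T3 -> a
  X4 -> T1 T3

CYK fill:
  cell(0,0) a: {T3}  orig:{}
  cell(1,1) b: {S,T0}  orig:{S}
  cell(2,2) c: {T1}  orig:{}
  cell(0,1) ab: ∅
  cell(1,2) bc: {A}
  cell(0,2) abc: {S}

S ∈ T[0,2] ⇒ YES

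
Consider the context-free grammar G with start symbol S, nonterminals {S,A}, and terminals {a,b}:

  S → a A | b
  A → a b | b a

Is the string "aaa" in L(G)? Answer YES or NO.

Convert to CNF:
  S -> T0 A | b
  A -> T0 T1 | T1 T0
  T0 -> a
  T1 -> b

CYK table (by increasing span):
  cell(0,0) a: {T0}  orig:{}
  cell(1,1) a: {T0}  orig:{}
  cell(2,2) a: {T0}  orig:{}
  cell(0,1) aa: ∅
  cell(1,2) aa: ∅
  cell(0,2) aaa: ∅

S ∉ T[0,2] ⇒ NO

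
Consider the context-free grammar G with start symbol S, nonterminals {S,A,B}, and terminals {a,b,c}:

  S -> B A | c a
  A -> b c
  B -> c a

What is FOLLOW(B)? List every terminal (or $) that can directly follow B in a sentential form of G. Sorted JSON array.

Compute FIRST by fixpoint:
pass 1:
  A via A→b c: +{b}
  B via B→c a: +{c}
  S via S→B A: +{c}
  FIRST(S)={c}  FIRST(A)={b}  FIRST(B)={c}
pass 2: (no change)
  FIRST(S)={c}  FIRST(A)={b}  FIRST(B)={c}

FOLLOW iteration:
initialize: $ ∈ FOLLOW(S)
pass 1:
  S→B A: FOLLOW(B) ⊇ FIRST(A) = {b}; new: +{b}
  S→B A: FOLLOW(A) ⊇ FOLLOW(S) ⊇ {$}; new: +{$}
  FOLLOW[S]={$}  FOLLOW[A]={$}  FOLLOW[B]={b}
pass 2: done
  FOLLOW[S]={$}  FOLLOW[A]={$}  FOLLOW[B]={b}

FOLLOW(B) = ["b"]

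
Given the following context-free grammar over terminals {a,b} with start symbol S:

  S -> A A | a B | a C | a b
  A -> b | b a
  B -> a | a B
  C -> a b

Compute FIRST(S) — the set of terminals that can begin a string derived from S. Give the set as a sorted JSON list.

FIRST sets, iterate to fixpoint:
[1]
  A via A→b: +{b}
  B via B→a: +{a}
  C via C→a b: +{a}
  S via S→A A: +{b}
  S via S→a B: +{a}
  S: {a,b}  A: {b}  B: {a}  C: {a}
[2] done
  S: {a,b}  A: {b}  B: {a}  C: {a}

FIRST(S) = ["a", "b"]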